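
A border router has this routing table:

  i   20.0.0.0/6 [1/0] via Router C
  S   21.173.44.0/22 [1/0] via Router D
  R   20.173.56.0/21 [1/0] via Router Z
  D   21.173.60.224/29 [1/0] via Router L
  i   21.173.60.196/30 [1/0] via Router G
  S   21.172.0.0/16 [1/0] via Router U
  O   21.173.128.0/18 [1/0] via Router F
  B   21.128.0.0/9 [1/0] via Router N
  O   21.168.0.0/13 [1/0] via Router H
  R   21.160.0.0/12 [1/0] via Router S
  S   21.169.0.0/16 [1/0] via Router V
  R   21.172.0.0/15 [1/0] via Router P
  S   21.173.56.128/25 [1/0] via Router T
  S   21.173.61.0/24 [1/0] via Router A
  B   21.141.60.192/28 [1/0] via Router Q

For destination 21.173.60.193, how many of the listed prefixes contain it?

Prefixes containing 21.173.60.193:
  20.0.0.0/6 (20.0.0.0 - 23.255.255.255)
  21.128.0.0/9 (21.128.0.0 - 21.255.255.255)
  21.160.0.0/12 (21.160.0.0 - 21.175.255.255)
  21.168.0.0/13 (21.168.0.0 - 21.175.255.255)
  21.172.0.0/15 (21.172.0.0 - 21.173.255.255)
Total matching entries: 5.

5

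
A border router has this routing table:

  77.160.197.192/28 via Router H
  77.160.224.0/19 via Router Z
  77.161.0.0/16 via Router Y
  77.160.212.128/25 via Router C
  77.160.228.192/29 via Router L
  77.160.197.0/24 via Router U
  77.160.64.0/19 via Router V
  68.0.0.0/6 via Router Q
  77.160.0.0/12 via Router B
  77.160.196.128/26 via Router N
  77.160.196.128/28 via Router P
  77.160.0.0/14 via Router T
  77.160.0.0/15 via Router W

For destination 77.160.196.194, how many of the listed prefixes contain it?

3

Prefixes containing 77.160.196.194:
  77.160.0.0/12 (77.160.0.0 - 77.175.255.255)
  77.160.0.0/14 (77.160.0.0 - 77.163.255.255)
  77.160.0.0/15 (77.160.0.0 - 77.161.255.255)
Total matching entries: 3.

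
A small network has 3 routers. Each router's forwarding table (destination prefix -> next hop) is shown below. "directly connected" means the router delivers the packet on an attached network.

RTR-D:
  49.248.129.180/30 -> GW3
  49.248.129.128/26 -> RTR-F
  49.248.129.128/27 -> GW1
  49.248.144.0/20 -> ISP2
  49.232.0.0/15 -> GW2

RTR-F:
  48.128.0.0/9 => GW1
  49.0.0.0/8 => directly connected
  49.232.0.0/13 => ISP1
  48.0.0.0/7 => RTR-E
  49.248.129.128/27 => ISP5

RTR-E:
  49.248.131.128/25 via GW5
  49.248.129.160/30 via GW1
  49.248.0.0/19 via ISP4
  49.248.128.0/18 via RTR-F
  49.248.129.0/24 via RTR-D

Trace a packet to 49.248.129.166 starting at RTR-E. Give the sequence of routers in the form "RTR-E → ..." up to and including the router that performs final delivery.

RTR-E → RTR-D → RTR-F

At RTR-E: longest match for 49.248.129.166 is 49.248.129.0/24 -> RTR-D
At RTR-D: longest match for 49.248.129.166 is 49.248.129.128/26 -> RTR-F
At RTR-F: longest match for 49.248.129.166 is 49.0.0.0/8 -> directly connected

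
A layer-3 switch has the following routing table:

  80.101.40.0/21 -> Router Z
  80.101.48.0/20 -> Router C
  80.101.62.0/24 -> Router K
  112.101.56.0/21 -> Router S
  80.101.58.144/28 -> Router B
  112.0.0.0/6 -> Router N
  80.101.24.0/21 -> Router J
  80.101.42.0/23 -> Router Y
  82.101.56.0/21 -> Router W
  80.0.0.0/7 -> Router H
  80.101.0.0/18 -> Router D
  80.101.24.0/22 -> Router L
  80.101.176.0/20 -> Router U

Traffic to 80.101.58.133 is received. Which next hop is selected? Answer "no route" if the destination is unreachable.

Router C

Routes whose prefix contains 80.101.58.133:
  80.0.0.0/7 (80.0.0.0 - 81.255.255.255) -> Router H
  80.101.0.0/18 (80.101.0.0 - 80.101.63.255) -> Router D
  80.101.48.0/20 (80.101.48.0 - 80.101.63.255) -> Router C
More-specific entries that do NOT match:
  80.101.58.144/28 (80.101.58.144 - 80.101.58.159) does not contain 80.101.58.133
  80.101.62.0/24 (80.101.62.0 - 80.101.62.255) does not contain 80.101.58.133
  80.101.42.0/23 (80.101.42.0 - 80.101.43.255) does not contain 80.101.58.133
  80.101.24.0/22 (80.101.24.0 - 80.101.27.255) does not contain 80.101.58.133
  80.101.40.0/21 (80.101.40.0 - 80.101.47.255) does not contain 80.101.58.133
  112.101.56.0/21 (112.101.56.0 - 112.101.63.255) does not contain 80.101.58.133
  80.101.24.0/21 (80.101.24.0 - 80.101.31.255) does not contain 80.101.58.133
  82.101.56.0/21 (82.101.56.0 - 82.101.63.255) does not contain 80.101.58.133
Longest matching prefix is /20 -> next hop Router C.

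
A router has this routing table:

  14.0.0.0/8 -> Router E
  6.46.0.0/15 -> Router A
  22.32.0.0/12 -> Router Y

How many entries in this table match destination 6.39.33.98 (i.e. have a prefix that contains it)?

0

No listed prefix contains 6.39.33.98.
Total matching entries: 0.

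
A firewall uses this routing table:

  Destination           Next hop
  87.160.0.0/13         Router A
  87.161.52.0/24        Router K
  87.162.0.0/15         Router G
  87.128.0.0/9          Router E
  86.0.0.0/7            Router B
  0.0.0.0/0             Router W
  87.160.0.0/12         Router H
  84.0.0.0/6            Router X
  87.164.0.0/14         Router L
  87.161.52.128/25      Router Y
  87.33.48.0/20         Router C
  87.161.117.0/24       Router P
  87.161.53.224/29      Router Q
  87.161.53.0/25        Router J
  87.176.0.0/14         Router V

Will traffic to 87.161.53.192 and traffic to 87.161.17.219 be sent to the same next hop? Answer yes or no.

yes

87.161.53.192: longest match 87.160.0.0/13 -> Router A
87.161.17.219: longest match 87.160.0.0/13 -> Router A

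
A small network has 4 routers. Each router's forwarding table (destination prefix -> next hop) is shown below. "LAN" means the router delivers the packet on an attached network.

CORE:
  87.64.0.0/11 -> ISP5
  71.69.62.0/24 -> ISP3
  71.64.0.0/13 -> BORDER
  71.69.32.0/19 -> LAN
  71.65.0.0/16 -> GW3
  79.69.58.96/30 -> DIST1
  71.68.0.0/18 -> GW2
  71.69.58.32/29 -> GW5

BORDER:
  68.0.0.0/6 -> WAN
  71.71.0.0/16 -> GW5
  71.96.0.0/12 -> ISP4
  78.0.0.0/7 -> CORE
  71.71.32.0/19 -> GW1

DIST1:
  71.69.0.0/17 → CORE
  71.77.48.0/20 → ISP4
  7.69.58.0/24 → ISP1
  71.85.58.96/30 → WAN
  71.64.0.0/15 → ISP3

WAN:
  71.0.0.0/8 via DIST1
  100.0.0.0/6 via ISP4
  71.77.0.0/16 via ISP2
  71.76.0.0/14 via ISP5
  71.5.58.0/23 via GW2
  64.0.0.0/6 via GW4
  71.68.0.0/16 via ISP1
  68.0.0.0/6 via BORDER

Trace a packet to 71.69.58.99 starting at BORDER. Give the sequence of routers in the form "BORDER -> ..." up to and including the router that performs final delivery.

BORDER -> WAN -> DIST1 -> CORE

At BORDER: longest match for 71.69.58.99 is 68.0.0.0/6 -> WAN
At WAN: longest match for 71.69.58.99 is 71.0.0.0/8 -> DIST1
At DIST1: longest match for 71.69.58.99 is 71.69.0.0/17 -> CORE
At CORE: longest match for 71.69.58.99 is 71.69.32.0/19 -> LAN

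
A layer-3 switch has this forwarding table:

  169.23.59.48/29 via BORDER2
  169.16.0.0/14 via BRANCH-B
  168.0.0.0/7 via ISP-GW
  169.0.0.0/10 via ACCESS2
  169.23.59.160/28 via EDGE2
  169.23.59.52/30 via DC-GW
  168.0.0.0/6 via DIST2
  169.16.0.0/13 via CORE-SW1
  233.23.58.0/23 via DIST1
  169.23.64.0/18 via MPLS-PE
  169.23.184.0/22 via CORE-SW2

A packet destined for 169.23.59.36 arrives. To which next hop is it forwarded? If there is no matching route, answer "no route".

Routes whose prefix contains 169.23.59.36:
  168.0.0.0/6 (168.0.0.0 - 171.255.255.255) -> DIST2
  168.0.0.0/7 (168.0.0.0 - 169.255.255.255) -> ISP-GW
  169.0.0.0/10 (169.0.0.0 - 169.63.255.255) -> ACCESS2
  169.16.0.0/13 (169.16.0.0 - 169.23.255.255) -> CORE-SW1
More-specific entries that do NOT match:
  169.23.59.52/30 (169.23.59.52 - 169.23.59.55) does not contain 169.23.59.36
  169.23.59.48/29 (169.23.59.48 - 169.23.59.55) does not contain 169.23.59.36
  169.23.59.160/28 (169.23.59.160 - 169.23.59.175) does not contain 169.23.59.36
  233.23.58.0/23 (233.23.58.0 - 233.23.59.255) does not contain 169.23.59.36
  169.23.184.0/22 (169.23.184.0 - 169.23.187.255) does not contain 169.23.59.36
  169.23.64.0/18 (169.23.64.0 - 169.23.127.255) does not contain 169.23.59.36
  169.16.0.0/14 (169.16.0.0 - 169.19.255.255) does not contain 169.23.59.36
Longest matching prefix is /13 -> next hop CORE-SW1.

CORE-SW1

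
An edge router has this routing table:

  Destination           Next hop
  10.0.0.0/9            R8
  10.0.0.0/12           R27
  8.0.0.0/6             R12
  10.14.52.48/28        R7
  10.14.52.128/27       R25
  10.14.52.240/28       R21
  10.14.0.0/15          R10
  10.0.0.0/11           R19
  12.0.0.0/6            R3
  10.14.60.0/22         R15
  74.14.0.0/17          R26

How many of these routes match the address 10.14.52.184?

5

Prefixes containing 10.14.52.184:
  8.0.0.0/6 (8.0.0.0 - 11.255.255.255)
  10.0.0.0/9 (10.0.0.0 - 10.127.255.255)
  10.0.0.0/11 (10.0.0.0 - 10.31.255.255)
  10.0.0.0/12 (10.0.0.0 - 10.15.255.255)
  10.14.0.0/15 (10.14.0.0 - 10.15.255.255)
Total matching entries: 5.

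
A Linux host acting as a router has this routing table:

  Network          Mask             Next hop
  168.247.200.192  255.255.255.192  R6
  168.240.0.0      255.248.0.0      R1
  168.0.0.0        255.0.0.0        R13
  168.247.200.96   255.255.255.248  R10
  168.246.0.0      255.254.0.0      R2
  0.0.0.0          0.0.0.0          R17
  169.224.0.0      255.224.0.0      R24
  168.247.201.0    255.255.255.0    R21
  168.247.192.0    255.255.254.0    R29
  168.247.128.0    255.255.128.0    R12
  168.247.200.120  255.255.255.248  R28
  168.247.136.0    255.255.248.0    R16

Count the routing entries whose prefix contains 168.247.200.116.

5

Prefixes containing 168.247.200.116:
  0.0.0.0/0 (default, matches everything)
  168.0.0.0/8 (168.0.0.0 - 168.255.255.255)
  168.240.0.0/13 (168.240.0.0 - 168.247.255.255)
  168.246.0.0/15 (168.246.0.0 - 168.247.255.255)
  168.247.128.0/17 (168.247.128.0 - 168.247.255.255)
Total matching entries: 5.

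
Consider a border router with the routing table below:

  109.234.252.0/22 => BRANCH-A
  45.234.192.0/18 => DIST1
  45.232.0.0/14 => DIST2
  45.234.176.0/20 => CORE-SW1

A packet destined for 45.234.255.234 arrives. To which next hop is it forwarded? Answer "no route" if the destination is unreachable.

DIST1

Routes whose prefix contains 45.234.255.234:
  45.232.0.0/14 (45.232.0.0 - 45.235.255.255) -> DIST2
  45.234.192.0/18 (45.234.192.0 - 45.234.255.255) -> DIST1
More-specific entries that do NOT match:
  109.234.252.0/22 (109.234.252.0 - 109.234.255.255) does not contain 45.234.255.234
  45.234.176.0/20 (45.234.176.0 - 45.234.191.255) does not contain 45.234.255.234
Longest matching prefix is /18 -> next hop DIST1.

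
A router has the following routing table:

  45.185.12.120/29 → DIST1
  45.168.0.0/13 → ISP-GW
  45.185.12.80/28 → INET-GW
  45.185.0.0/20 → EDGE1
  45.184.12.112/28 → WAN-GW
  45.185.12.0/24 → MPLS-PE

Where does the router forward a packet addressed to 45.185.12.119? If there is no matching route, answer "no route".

MPLS-PE

Routes whose prefix contains 45.185.12.119:
  45.185.0.0/20 (45.185.0.0 - 45.185.15.255) -> EDGE1
  45.185.12.0/24 (45.185.12.0 - 45.185.12.255) -> MPLS-PE
More-specific entries that do NOT match:
  45.185.12.120/29 (45.185.12.120 - 45.185.12.127) does not contain 45.185.12.119
  45.185.12.80/28 (45.185.12.80 - 45.185.12.95) does not contain 45.185.12.119
  45.184.12.112/28 (45.184.12.112 - 45.184.12.127) does not contain 45.185.12.119
Longest matching prefix is /24 -> next hop MPLS-PE.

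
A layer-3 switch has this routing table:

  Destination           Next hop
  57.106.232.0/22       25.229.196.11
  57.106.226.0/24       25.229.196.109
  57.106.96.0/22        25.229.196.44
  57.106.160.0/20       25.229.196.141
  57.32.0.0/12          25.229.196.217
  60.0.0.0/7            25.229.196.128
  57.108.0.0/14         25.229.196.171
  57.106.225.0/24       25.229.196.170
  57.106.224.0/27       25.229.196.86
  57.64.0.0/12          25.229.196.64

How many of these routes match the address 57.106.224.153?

No listed prefix contains 57.106.224.153.
Total matching entries: 0.

0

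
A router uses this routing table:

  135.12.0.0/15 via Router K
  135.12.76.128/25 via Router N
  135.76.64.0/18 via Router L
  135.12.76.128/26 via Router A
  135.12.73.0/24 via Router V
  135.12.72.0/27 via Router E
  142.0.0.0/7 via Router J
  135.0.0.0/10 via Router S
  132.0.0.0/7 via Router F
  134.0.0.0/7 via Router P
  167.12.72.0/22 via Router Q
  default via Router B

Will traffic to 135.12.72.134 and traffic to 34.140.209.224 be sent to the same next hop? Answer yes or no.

no

135.12.72.134: longest match 135.12.0.0/15 -> Router K
34.140.209.224: longest match 0.0.0.0/0 -> Router B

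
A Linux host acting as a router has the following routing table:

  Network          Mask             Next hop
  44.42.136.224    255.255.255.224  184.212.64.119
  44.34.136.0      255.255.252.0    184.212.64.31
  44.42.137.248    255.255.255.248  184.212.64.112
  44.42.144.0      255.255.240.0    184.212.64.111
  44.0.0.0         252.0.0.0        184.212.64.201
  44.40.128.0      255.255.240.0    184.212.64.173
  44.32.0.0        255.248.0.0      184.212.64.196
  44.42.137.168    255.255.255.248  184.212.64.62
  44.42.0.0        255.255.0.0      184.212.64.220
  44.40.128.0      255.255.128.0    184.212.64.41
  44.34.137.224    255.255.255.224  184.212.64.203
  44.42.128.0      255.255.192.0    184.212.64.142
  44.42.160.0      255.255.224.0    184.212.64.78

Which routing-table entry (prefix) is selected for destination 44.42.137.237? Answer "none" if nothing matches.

44.42.128.0/18

Entries matching 44.42.137.237:
  44.0.0.0/6 (44.0.0.0 - 47.255.255.255)
  44.42.0.0/16 (44.42.0.0 - 44.42.255.255)
  44.42.128.0/18 (44.42.128.0 - 44.42.191.255)
Most specific is 44.42.128.0/18.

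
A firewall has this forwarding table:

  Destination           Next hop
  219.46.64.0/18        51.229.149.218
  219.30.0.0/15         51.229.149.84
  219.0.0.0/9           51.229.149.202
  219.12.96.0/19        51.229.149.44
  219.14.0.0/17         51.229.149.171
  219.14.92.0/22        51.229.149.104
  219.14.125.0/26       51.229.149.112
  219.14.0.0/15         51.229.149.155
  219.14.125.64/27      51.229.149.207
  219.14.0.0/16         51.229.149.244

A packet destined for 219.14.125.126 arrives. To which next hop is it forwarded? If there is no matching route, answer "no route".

51.229.149.171

Routes whose prefix contains 219.14.125.126:
  219.0.0.0/9 (219.0.0.0 - 219.127.255.255) -> 51.229.149.202
  219.14.0.0/15 (219.14.0.0 - 219.15.255.255) -> 51.229.149.155
  219.14.0.0/16 (219.14.0.0 - 219.14.255.255) -> 51.229.149.244
  219.14.0.0/17 (219.14.0.0 - 219.14.127.255) -> 51.229.149.171
More-specific entries that do NOT match:
  219.14.125.64/27 (219.14.125.64 - 219.14.125.95) does not contain 219.14.125.126
  219.14.125.0/26 (219.14.125.0 - 219.14.125.63) does not contain 219.14.125.126
  219.14.92.0/22 (219.14.92.0 - 219.14.95.255) does not contain 219.14.125.126
  219.12.96.0/19 (219.12.96.0 - 219.12.127.255) does not contain 219.14.125.126
  219.46.64.0/18 (219.46.64.0 - 219.46.127.255) does not contain 219.14.125.126
Longest matching prefix is /17 -> next hop 51.229.149.171.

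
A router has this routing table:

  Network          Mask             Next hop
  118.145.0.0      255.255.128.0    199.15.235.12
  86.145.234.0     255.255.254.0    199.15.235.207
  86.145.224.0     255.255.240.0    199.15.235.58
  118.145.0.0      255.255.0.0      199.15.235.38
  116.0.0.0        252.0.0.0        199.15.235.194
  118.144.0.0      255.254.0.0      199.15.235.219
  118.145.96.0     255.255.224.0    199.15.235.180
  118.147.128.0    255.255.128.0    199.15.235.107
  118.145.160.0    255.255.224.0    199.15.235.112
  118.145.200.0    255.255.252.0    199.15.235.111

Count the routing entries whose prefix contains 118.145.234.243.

Prefixes containing 118.145.234.243:
  116.0.0.0/6 (116.0.0.0 - 119.255.255.255)
  118.144.0.0/15 (118.144.0.0 - 118.145.255.255)
  118.145.0.0/16 (118.145.0.0 - 118.145.255.255)
Total matching entries: 3.

3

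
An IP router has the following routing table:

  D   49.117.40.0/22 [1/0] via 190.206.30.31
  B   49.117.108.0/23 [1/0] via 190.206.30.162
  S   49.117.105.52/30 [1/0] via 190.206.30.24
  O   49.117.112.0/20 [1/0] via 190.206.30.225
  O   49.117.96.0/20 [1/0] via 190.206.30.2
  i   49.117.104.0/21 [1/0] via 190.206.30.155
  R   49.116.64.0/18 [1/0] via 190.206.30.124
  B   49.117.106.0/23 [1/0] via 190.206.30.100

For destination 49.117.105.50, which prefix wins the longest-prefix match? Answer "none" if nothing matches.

Entries matching 49.117.105.50:
  49.117.96.0/20 (49.117.96.0 - 49.117.111.255)
  49.117.104.0/21 (49.117.104.0 - 49.117.111.255)
Most specific is 49.117.104.0/21.

49.117.104.0/21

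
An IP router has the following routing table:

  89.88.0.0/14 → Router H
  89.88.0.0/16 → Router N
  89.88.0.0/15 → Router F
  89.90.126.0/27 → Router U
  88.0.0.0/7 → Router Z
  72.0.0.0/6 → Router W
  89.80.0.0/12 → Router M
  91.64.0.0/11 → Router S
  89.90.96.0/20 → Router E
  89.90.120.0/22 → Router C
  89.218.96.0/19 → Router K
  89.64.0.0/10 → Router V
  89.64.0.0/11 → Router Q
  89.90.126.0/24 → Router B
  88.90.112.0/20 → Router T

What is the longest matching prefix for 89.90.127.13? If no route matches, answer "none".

Entries matching 89.90.127.13:
  88.0.0.0/7 (88.0.0.0 - 89.255.255.255)
  89.64.0.0/10 (89.64.0.0 - 89.127.255.255)
  89.64.0.0/11 (89.64.0.0 - 89.95.255.255)
  89.80.0.0/12 (89.80.0.0 - 89.95.255.255)
  89.88.0.0/14 (89.88.0.0 - 89.91.255.255)
Most specific is 89.88.0.0/14.

89.88.0.0/14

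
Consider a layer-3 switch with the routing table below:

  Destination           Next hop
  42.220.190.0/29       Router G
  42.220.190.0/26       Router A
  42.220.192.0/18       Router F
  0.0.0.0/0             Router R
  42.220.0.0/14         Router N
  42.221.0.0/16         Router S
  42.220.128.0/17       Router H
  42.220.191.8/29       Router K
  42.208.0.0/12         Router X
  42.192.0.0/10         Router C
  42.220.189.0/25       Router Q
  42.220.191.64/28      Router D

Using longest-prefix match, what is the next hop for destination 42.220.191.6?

Router H

Routes whose prefix contains 42.220.191.6:
  0.0.0.0/0 (default, matches everything) -> Router R
  42.192.0.0/10 (42.192.0.0 - 42.255.255.255) -> Router C
  42.208.0.0/12 (42.208.0.0 - 42.223.255.255) -> Router X
  42.220.0.0/14 (42.220.0.0 - 42.223.255.255) -> Router N
  42.220.128.0/17 (42.220.128.0 - 42.220.255.255) -> Router H
More-specific entries that do NOT match:
  42.220.190.0/29 (42.220.190.0 - 42.220.190.7) does not contain 42.220.191.6
  42.220.191.8/29 (42.220.191.8 - 42.220.191.15) does not contain 42.220.191.6
  42.220.191.64/28 (42.220.191.64 - 42.220.191.79) does not contain 42.220.191.6
  42.220.190.0/26 (42.220.190.0 - 42.220.190.63) does not contain 42.220.191.6
  42.220.189.0/25 (42.220.189.0 - 42.220.189.127) does not contain 42.220.191.6
  42.220.192.0/18 (42.220.192.0 - 42.220.255.255) does not contain 42.220.191.6
Longest matching prefix is /17 -> next hop Router H.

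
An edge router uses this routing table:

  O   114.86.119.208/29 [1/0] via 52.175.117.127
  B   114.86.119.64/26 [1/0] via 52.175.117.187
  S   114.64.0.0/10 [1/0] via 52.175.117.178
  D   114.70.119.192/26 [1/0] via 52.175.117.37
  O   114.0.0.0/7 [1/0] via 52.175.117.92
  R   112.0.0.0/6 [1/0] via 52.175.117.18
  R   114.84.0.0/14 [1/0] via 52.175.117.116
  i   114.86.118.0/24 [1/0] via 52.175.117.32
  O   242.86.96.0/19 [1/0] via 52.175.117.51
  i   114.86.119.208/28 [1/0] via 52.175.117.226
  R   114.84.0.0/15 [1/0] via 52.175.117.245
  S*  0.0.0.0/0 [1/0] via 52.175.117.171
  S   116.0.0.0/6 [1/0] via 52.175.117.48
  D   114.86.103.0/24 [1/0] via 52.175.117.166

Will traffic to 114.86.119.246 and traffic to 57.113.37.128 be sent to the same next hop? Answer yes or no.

no

114.86.119.246: longest match 114.84.0.0/14 -> 52.175.117.116
57.113.37.128: longest match 0.0.0.0/0 -> 52.175.117.171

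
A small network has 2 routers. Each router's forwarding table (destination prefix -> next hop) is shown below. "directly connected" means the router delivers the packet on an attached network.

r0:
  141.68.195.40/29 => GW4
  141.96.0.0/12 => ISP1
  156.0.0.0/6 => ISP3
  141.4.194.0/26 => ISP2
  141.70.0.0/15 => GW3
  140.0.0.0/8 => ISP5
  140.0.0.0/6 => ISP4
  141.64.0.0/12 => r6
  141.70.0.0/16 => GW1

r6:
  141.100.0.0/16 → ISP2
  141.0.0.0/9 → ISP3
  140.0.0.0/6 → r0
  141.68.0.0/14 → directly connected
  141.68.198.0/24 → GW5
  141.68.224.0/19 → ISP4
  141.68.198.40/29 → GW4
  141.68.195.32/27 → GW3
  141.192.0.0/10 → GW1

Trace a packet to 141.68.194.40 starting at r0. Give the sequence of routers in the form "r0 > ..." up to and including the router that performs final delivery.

At r0: longest match for 141.68.194.40 is 141.64.0.0/12 -> r6
At r6: longest match for 141.68.194.40 is 141.68.0.0/14 -> directly connected

r0 > r6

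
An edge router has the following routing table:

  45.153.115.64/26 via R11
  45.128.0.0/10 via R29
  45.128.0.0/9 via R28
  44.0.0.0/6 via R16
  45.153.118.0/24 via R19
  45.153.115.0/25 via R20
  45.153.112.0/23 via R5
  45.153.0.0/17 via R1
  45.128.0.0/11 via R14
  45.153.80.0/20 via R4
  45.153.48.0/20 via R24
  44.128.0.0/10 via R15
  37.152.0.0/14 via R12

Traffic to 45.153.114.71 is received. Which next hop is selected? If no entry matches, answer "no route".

Routes whose prefix contains 45.153.114.71:
  44.0.0.0/6 (44.0.0.0 - 47.255.255.255) -> R16
  45.128.0.0/9 (45.128.0.0 - 45.255.255.255) -> R28
  45.128.0.0/10 (45.128.0.0 - 45.191.255.255) -> R29
  45.128.0.0/11 (45.128.0.0 - 45.159.255.255) -> R14
  45.153.0.0/17 (45.153.0.0 - 45.153.127.255) -> R1
More-specific entries that do NOT match:
  45.153.115.64/26 (45.153.115.64 - 45.153.115.127) does not contain 45.153.114.71
  45.153.115.0/25 (45.153.115.0 - 45.153.115.127) does not contain 45.153.114.71
  45.153.118.0/24 (45.153.118.0 - 45.153.118.255) does not contain 45.153.114.71
  45.153.112.0/23 (45.153.112.0 - 45.153.113.255) does not contain 45.153.114.71
  45.153.80.0/20 (45.153.80.0 - 45.153.95.255) does not contain 45.153.114.71
  45.153.48.0/20 (45.153.48.0 - 45.153.63.255) does not contain 45.153.114.71
Longest matching prefix is /17 -> next hop R1.

R1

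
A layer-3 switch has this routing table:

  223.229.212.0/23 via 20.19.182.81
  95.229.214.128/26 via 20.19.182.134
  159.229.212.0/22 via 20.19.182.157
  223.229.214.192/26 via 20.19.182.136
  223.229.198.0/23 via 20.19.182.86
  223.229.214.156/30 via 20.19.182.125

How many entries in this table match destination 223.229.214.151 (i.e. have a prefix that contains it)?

No listed prefix contains 223.229.214.151.
Total matching entries: 0.

0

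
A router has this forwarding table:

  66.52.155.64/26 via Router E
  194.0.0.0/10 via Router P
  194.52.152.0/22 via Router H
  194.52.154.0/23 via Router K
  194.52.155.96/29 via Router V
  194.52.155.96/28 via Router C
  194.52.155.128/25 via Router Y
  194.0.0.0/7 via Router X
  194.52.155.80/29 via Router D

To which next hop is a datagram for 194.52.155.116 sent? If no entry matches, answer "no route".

Routes whose prefix contains 194.52.155.116:
  194.0.0.0/7 (194.0.0.0 - 195.255.255.255) -> Router X
  194.0.0.0/10 (194.0.0.0 - 194.63.255.255) -> Router P
  194.52.152.0/22 (194.52.152.0 - 194.52.155.255) -> Router H
  194.52.154.0/23 (194.52.154.0 - 194.52.155.255) -> Router K
More-specific entries that do NOT match:
  194.52.155.96/29 (194.52.155.96 - 194.52.155.103) does not contain 194.52.155.116
  194.52.155.80/29 (194.52.155.80 - 194.52.155.87) does not contain 194.52.155.116
  194.52.155.96/28 (194.52.155.96 - 194.52.155.111) does not contain 194.52.155.116
  66.52.155.64/26 (66.52.155.64 - 66.52.155.127) does not contain 194.52.155.116
  194.52.155.128/25 (194.52.155.128 - 194.52.155.255) does not contain 194.52.155.116
Longest matching prefix is /23 -> next hop Router K.

Router K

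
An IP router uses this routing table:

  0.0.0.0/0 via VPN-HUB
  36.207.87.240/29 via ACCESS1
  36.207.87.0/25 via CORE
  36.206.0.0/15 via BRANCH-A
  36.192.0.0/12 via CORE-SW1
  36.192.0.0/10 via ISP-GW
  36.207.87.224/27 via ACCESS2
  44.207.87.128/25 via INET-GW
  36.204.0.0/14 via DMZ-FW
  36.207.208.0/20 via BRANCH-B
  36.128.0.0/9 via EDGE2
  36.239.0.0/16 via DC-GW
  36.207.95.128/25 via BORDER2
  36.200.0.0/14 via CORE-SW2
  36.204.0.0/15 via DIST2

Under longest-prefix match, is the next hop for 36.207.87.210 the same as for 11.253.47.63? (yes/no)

36.207.87.210: longest match 36.206.0.0/15 -> BRANCH-A
11.253.47.63: longest match 0.0.0.0/0 -> VPN-HUB

no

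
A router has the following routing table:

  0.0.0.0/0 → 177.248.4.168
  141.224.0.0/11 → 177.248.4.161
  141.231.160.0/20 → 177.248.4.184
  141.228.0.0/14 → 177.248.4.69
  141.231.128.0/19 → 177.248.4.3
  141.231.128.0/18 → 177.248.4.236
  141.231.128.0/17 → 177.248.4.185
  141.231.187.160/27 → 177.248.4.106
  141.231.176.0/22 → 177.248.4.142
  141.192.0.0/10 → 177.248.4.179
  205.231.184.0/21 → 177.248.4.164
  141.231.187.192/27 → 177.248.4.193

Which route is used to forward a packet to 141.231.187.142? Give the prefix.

141.231.128.0/18

Entries matching 141.231.187.142:
  0.0.0.0/0 (default, matches everything)
  141.192.0.0/10 (141.192.0.0 - 141.255.255.255)
  141.224.0.0/11 (141.224.0.0 - 141.255.255.255)
  141.228.0.0/14 (141.228.0.0 - 141.231.255.255)
  141.231.128.0/17 (141.231.128.0 - 141.231.255.255)
  141.231.128.0/18 (141.231.128.0 - 141.231.191.255)
Most specific is 141.231.128.0/18.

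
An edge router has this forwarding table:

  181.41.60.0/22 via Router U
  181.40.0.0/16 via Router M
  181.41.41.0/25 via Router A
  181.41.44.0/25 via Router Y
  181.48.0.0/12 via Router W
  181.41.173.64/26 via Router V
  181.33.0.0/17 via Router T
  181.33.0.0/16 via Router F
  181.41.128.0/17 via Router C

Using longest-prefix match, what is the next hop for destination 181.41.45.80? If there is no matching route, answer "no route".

no route

No entry's prefix contains 181.41.45.80; there is no default route.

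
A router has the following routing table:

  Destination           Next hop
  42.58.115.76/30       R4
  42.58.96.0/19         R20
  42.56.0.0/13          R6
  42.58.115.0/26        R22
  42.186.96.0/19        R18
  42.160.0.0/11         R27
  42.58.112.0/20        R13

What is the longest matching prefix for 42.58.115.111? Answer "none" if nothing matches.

Entries matching 42.58.115.111:
  42.56.0.0/13 (42.56.0.0 - 42.63.255.255)
  42.58.96.0/19 (42.58.96.0 - 42.58.127.255)
  42.58.112.0/20 (42.58.112.0 - 42.58.127.255)
Most specific is 42.58.112.0/20.

42.58.112.0/20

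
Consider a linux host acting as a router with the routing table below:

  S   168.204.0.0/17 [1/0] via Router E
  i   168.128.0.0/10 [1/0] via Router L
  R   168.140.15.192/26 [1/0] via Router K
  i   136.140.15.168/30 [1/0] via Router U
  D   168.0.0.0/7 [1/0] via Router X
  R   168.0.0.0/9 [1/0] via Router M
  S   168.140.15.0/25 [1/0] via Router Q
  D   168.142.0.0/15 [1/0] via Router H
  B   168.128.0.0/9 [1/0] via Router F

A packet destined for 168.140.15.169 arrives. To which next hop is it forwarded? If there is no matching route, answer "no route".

Routes whose prefix contains 168.140.15.169:
  168.0.0.0/7 (168.0.0.0 - 169.255.255.255) -> Router X
  168.128.0.0/9 (168.128.0.0 - 168.255.255.255) -> Router F
  168.128.0.0/10 (168.128.0.0 - 168.191.255.255) -> Router L
More-specific entries that do NOT match:
  136.140.15.168/30 (136.140.15.168 - 136.140.15.171) does not contain 168.140.15.169
  168.140.15.192/26 (168.140.15.192 - 168.140.15.255) does not contain 168.140.15.169
  168.140.15.0/25 (168.140.15.0 - 168.140.15.127) does not contain 168.140.15.169
  168.204.0.0/17 (168.204.0.0 - 168.204.127.255) does not contain 168.140.15.169
  168.142.0.0/15 (168.142.0.0 - 168.143.255.255) does not contain 168.140.15.169
Longest matching prefix is /10 -> next hop Router L.

Router L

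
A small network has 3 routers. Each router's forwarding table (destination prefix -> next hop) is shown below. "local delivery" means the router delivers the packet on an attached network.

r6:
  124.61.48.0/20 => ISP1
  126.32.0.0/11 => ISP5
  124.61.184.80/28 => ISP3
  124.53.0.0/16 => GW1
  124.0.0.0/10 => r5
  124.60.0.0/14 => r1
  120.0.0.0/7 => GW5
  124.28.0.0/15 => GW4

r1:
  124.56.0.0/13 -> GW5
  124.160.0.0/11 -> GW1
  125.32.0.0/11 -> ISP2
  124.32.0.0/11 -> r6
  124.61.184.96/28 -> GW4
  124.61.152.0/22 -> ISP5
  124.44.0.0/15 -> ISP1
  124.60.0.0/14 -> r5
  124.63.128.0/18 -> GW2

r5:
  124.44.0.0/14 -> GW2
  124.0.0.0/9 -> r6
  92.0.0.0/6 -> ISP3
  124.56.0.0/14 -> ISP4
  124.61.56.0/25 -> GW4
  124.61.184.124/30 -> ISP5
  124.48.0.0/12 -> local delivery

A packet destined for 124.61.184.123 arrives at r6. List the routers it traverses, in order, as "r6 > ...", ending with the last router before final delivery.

At r6: longest match for 124.61.184.123 is 124.60.0.0/14 -> r1
At r1: longest match for 124.61.184.123 is 124.60.0.0/14 -> r5
At r5: longest match for 124.61.184.123 is 124.48.0.0/12 -> local delivery

r6 > r1 > r5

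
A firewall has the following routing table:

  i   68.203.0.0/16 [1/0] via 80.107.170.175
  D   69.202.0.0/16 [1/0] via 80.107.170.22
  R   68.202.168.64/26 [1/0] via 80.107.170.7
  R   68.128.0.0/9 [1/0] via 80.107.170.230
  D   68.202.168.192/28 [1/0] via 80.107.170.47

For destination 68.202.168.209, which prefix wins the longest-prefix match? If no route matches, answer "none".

Entries matching 68.202.168.209:
  68.128.0.0/9 (68.128.0.0 - 68.255.255.255)
Most specific is 68.128.0.0/9.

68.128.0.0/9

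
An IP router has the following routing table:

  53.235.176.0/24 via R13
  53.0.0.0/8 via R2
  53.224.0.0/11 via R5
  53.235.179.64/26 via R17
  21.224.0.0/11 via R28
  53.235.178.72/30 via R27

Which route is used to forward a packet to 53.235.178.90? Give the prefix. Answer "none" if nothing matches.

Entries matching 53.235.178.90:
  53.0.0.0/8 (53.0.0.0 - 53.255.255.255)
  53.224.0.0/11 (53.224.0.0 - 53.255.255.255)
Most specific is 53.224.0.0/11.

53.224.0.0/11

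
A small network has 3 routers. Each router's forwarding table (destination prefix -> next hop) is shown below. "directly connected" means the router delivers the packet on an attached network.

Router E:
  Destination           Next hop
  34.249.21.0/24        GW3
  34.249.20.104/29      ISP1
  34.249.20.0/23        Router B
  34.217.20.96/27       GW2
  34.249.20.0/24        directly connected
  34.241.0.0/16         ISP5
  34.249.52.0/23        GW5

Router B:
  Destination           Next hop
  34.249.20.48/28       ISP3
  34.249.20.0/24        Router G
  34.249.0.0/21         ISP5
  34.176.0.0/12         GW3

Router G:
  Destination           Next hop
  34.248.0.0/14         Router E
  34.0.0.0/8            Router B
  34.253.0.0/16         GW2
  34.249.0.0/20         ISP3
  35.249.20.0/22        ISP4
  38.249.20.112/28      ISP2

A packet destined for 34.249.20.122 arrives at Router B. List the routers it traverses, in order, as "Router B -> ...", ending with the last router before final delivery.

Router B -> Router G -> Router E

At Router B: longest match for 34.249.20.122 is 34.249.20.0/24 -> Router G
At Router G: longest match for 34.249.20.122 is 34.248.0.0/14 -> Router E
At Router E: longest match for 34.249.20.122 is 34.249.20.0/24 -> directly connected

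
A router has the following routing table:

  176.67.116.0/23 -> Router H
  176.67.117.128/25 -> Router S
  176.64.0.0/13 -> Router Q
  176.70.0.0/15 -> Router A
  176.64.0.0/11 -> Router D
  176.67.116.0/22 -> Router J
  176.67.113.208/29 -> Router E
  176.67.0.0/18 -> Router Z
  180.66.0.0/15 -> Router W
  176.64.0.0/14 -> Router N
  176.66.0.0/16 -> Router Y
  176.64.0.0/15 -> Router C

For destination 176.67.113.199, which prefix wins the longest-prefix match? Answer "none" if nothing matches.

Entries matching 176.67.113.199:
  176.64.0.0/11 (176.64.0.0 - 176.95.255.255)
  176.64.0.0/13 (176.64.0.0 - 176.71.255.255)
  176.64.0.0/14 (176.64.0.0 - 176.67.255.255)
Most specific is 176.64.0.0/14.

176.64.0.0/14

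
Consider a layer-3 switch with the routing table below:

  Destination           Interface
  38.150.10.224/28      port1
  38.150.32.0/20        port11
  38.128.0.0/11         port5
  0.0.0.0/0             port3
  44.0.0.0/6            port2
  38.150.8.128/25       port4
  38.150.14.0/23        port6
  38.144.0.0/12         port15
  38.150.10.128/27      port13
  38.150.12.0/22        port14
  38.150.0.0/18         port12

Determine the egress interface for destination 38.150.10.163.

port12

Routes whose prefix contains 38.150.10.163:
  0.0.0.0/0 (default, matches everything) -> port3
  38.128.0.0/11 (38.128.0.0 - 38.159.255.255) -> port5
  38.144.0.0/12 (38.144.0.0 - 38.159.255.255) -> port15
  38.150.0.0/18 (38.150.0.0 - 38.150.63.255) -> port12
More-specific entries that do NOT match:
  38.150.10.224/28 (38.150.10.224 - 38.150.10.239) does not contain 38.150.10.163
  38.150.10.128/27 (38.150.10.128 - 38.150.10.159) does not contain 38.150.10.163
  38.150.8.128/25 (38.150.8.128 - 38.150.8.255) does not contain 38.150.10.163
  38.150.14.0/23 (38.150.14.0 - 38.150.15.255) does not contain 38.150.10.163
  38.150.12.0/22 (38.150.12.0 - 38.150.15.255) does not contain 38.150.10.163
  38.150.32.0/20 (38.150.32.0 - 38.150.47.255) does not contain 38.150.10.163
Longest matching prefix is /18 -> interface port12.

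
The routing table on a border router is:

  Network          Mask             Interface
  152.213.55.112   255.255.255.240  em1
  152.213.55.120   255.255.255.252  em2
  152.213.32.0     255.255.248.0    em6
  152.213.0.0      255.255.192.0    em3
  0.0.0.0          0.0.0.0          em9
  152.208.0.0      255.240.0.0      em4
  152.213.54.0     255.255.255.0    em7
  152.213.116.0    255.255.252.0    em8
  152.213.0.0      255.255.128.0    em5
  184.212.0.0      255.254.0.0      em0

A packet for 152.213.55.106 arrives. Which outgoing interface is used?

Routes whose prefix contains 152.213.55.106:
  0.0.0.0/0 (default, matches everything) -> em9
  152.208.0.0/12 (152.208.0.0 - 152.223.255.255) -> em4
  152.213.0.0/17 (152.213.0.0 - 152.213.127.255) -> em5
  152.213.0.0/18 (152.213.0.0 - 152.213.63.255) -> em3
More-specific entries that do NOT match:
  152.213.55.120/30 (152.213.55.120 - 152.213.55.123) does not contain 152.213.55.106
  152.213.55.112/28 (152.213.55.112 - 152.213.55.127) does not contain 152.213.55.106
  152.213.54.0/24 (152.213.54.0 - 152.213.54.255) does not contain 152.213.55.106
  152.213.116.0/22 (152.213.116.0 - 152.213.119.255) does not contain 152.213.55.106
  152.213.32.0/21 (152.213.32.0 - 152.213.39.255) does not contain 152.213.55.106
Longest matching prefix is /18 -> interface em3.

em3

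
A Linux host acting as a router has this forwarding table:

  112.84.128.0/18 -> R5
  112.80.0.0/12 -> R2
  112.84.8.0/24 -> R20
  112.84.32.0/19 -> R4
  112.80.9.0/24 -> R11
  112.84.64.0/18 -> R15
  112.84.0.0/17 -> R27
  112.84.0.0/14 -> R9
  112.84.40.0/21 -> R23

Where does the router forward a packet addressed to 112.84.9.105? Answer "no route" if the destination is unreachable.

R27

Routes whose prefix contains 112.84.9.105:
  112.80.0.0/12 (112.80.0.0 - 112.95.255.255) -> R2
  112.84.0.0/14 (112.84.0.0 - 112.87.255.255) -> R9
  112.84.0.0/17 (112.84.0.0 - 112.84.127.255) -> R27
More-specific entries that do NOT match:
  112.84.8.0/24 (112.84.8.0 - 112.84.8.255) does not contain 112.84.9.105
  112.80.9.0/24 (112.80.9.0 - 112.80.9.255) does not contain 112.84.9.105
  112.84.40.0/21 (112.84.40.0 - 112.84.47.255) does not contain 112.84.9.105
  112.84.32.0/19 (112.84.32.0 - 112.84.63.255) does not contain 112.84.9.105
  112.84.128.0/18 (112.84.128.0 - 112.84.191.255) does not contain 112.84.9.105
  112.84.64.0/18 (112.84.64.0 - 112.84.127.255) does not contain 112.84.9.105
Longest matching prefix is /17 -> next hop R27.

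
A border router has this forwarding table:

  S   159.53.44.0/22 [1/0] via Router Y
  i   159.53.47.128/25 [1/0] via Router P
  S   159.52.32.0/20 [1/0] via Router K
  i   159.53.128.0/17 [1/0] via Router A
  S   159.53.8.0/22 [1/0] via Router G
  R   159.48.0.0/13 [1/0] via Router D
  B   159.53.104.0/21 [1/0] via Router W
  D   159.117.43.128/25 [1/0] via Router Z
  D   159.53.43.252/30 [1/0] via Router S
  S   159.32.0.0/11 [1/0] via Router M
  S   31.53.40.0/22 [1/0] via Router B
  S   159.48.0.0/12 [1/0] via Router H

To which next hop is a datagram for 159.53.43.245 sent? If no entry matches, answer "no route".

Routes whose prefix contains 159.53.43.245:
  159.32.0.0/11 (159.32.0.0 - 159.63.255.255) -> Router M
  159.48.0.0/12 (159.48.0.0 - 159.63.255.255) -> Router H
  159.48.0.0/13 (159.48.0.0 - 159.55.255.255) -> Router D
More-specific entries that do NOT match:
  159.53.43.252/30 (159.53.43.252 - 159.53.43.255) does not contain 159.53.43.245
  159.53.47.128/25 (159.53.47.128 - 159.53.47.255) does not contain 159.53.43.245
  159.117.43.128/25 (159.117.43.128 - 159.117.43.255) does not contain 159.53.43.245
  159.53.44.0/22 (159.53.44.0 - 159.53.47.255) does not contain 159.53.43.245
  159.53.8.0/22 (159.53.8.0 - 159.53.11.255) does not contain 159.53.43.245
  31.53.40.0/22 (31.53.40.0 - 31.53.43.255) does not contain 159.53.43.245
  159.53.104.0/21 (159.53.104.0 - 159.53.111.255) does not contain 159.53.43.245
  159.52.32.0/20 (159.52.32.0 - 159.52.47.255) does not contain 159.53.43.245
  159.53.128.0/17 (159.53.128.0 - 159.53.255.255) does not contain 159.53.43.245
Longest matching prefix is /13 -> next hop Router D.

Router D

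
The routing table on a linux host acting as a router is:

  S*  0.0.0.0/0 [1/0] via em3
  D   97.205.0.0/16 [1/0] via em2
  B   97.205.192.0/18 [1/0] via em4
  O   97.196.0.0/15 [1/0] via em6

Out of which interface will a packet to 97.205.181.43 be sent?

em2

Routes whose prefix contains 97.205.181.43:
  0.0.0.0/0 (default, matches everything) -> em3
  97.205.0.0/16 (97.205.0.0 - 97.205.255.255) -> em2
More-specific entries that do NOT match:
  97.205.192.0/18 (97.205.192.0 - 97.205.255.255) does not contain 97.205.181.43
Longest matching prefix is /16 -> interface em2.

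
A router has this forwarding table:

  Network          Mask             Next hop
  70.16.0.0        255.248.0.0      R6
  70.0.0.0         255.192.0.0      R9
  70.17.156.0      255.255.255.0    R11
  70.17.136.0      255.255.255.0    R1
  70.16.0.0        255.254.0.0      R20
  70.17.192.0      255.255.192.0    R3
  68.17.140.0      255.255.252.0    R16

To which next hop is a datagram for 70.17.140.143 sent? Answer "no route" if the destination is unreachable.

Routes whose prefix contains 70.17.140.143:
  70.0.0.0/10 (70.0.0.0 - 70.63.255.255) -> R9
  70.16.0.0/13 (70.16.0.0 - 70.23.255.255) -> R6
  70.16.0.0/15 (70.16.0.0 - 70.17.255.255) -> R20
More-specific entries that do NOT match:
  70.17.156.0/24 (70.17.156.0 - 70.17.156.255) does not contain 70.17.140.143
  70.17.136.0/24 (70.17.136.0 - 70.17.136.255) does not contain 70.17.140.143
  68.17.140.0/22 (68.17.140.0 - 68.17.143.255) does not contain 70.17.140.143
  70.17.192.0/18 (70.17.192.0 - 70.17.255.255) does not contain 70.17.140.143
Longest matching prefix is /15 -> next hop R20.

R20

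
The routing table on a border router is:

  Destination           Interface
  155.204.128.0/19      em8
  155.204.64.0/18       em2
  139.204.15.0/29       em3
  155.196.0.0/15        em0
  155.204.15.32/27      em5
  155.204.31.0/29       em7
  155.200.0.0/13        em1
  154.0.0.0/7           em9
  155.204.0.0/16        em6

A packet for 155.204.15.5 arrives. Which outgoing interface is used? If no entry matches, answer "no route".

Routes whose prefix contains 155.204.15.5:
  154.0.0.0/7 (154.0.0.0 - 155.255.255.255) -> em9
  155.200.0.0/13 (155.200.0.0 - 155.207.255.255) -> em1
  155.204.0.0/16 (155.204.0.0 - 155.204.255.255) -> em6
More-specific entries that do NOT match:
  139.204.15.0/29 (139.204.15.0 - 139.204.15.7) does not contain 155.204.15.5
  155.204.31.0/29 (155.204.31.0 - 155.204.31.7) does not contain 155.204.15.5
  155.204.15.32/27 (155.204.15.32 - 155.204.15.63) does not contain 155.204.15.5
  155.204.128.0/19 (155.204.128.0 - 155.204.159.255) does not contain 155.204.15.5
  155.204.64.0/18 (155.204.64.0 - 155.204.127.255) does not contain 155.204.15.5
Longest matching prefix is /16 -> interface em6.

em6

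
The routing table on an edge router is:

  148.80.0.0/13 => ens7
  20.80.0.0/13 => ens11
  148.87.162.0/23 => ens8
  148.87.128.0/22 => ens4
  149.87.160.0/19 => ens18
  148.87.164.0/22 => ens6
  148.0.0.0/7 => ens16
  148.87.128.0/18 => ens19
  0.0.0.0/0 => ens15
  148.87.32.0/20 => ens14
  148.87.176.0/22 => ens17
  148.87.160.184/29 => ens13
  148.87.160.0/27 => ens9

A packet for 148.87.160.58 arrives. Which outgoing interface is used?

ens19

Routes whose prefix contains 148.87.160.58:
  0.0.0.0/0 (default, matches everything) -> ens15
  148.0.0.0/7 (148.0.0.0 - 149.255.255.255) -> ens16
  148.80.0.0/13 (148.80.0.0 - 148.87.255.255) -> ens7
  148.87.128.0/18 (148.87.128.0 - 148.87.191.255) -> ens19
More-specific entries that do NOT match:
  148.87.160.184/29 (148.87.160.184 - 148.87.160.191) does not contain 148.87.160.58
  148.87.160.0/27 (148.87.160.0 - 148.87.160.31) does not contain 148.87.160.58
  148.87.162.0/23 (148.87.162.0 - 148.87.163.255) does not contain 148.87.160.58
  148.87.128.0/22 (148.87.128.0 - 148.87.131.255) does not contain 148.87.160.58
  148.87.164.0/22 (148.87.164.0 - 148.87.167.255) does not contain 148.87.160.58
  148.87.176.0/22 (148.87.176.0 - 148.87.179.255) does not contain 148.87.160.58
  148.87.32.0/20 (148.87.32.0 - 148.87.47.255) does not contain 148.87.160.58
  149.87.160.0/19 (149.87.160.0 - 149.87.191.255) does not contain 148.87.160.58
Longest matching prefix is /18 -> interface ens19.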